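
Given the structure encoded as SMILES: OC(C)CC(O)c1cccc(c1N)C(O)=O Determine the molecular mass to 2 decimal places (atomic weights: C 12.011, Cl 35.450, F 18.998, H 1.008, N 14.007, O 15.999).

225.24 g/mol

First, the molecular formula is C11H15NO4 (counting implicit H from valence).
  C: 11 × 12.011 = 132.121
  H: 15 × 1.008 = 15.120
  N: 1 × 14.007 = 14.007
  O: 4 × 15.999 = 63.996
Sum: 11×12.011 + 15×1.008 + 1×14.007 + 4×15.999 = 225.244 → 225.24 g/mol.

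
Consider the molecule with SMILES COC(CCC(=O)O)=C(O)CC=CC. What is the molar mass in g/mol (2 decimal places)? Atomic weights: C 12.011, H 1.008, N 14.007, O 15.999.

200.23 g/mol

First, the molecular formula is C10H16O4 (counting implicit H from valence).
  C: 10 × 12.011 = 120.110
  H: 16 × 1.008 = 16.128
  O: 4 × 15.999 = 63.996
Sum: 10×12.011 + 16×1.008 + 4×15.999 = 200.234 → 200.23 g/mol.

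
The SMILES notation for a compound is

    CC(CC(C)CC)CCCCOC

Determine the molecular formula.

Walk through each heavy atom and fill implicit hydrogens from standard valence (C 4, N 3, O 2, S 2, halogen 1):
  atom 1: C, bond orders sum to 1 (valence 4) → 3 H
  atom 2: C, bond orders sum to 3 (valence 4) → 1 H
  atom 3: C, bond orders sum to 2 (valence 4) → 2 H
  atom 4: C, bond orders sum to 3 (valence 4) → 1 H
  atom 5: C, bond orders sum to 1 (valence 4) → 3 H
  atom 6: C, bond orders sum to 2 (valence 4) → 2 H
  atom 7: C, bond orders sum to 1 (valence 4) → 3 H
  atom 8: C, bond orders sum to 2 (valence 4) → 2 H
  atom 9: C, bond orders sum to 2 (valence 4) → 2 H
  atom 10: C, bond orders sum to 2 (valence 4) → 2 H
  atom 11: C, bond orders sum to 2 (valence 4) → 2 H
  atom 12: O, bond orders sum to 2 (valence 2) → 0 H
  atom 13: C, bond orders sum to 1 (valence 4) → 3 H
Totals → C:12, H:26, O:1.

C12H26O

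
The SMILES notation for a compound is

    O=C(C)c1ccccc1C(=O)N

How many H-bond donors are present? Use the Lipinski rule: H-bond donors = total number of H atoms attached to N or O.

2

Donors: find every N or O and count the H atoms it carries.
  atom 1 (O): bond orders sum to 2 → 0 H
  atom 11 (O): bond orders sum to 2 → 0 H
  atom 12 (N): bond orders sum to 1 → 2 H
Lipinski HBD = 2.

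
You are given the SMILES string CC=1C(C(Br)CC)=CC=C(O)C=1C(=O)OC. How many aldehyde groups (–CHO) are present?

Scan the SMILES for the aldehyde motif — none present.
Groups that are present: 1 ester, 1 hydroxyl.

0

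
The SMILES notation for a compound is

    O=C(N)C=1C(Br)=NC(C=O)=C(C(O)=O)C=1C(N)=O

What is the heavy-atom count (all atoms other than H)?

Every atom symbol written in the SMILES (organic subset) is one heavy atom; implicit H are not written.
Heavy atoms by element → Br:1, C:9, N:3, O:5.
Total: 18.

18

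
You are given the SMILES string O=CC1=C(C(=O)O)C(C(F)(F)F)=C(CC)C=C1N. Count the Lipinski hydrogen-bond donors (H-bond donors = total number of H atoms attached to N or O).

Donors: find every N or O and count the H atoms it carries.
  atom 1 (O): bond orders sum to 2 → 0 H
  atom 6 (O): bond orders sum to 2 → 0 H
  atom 7 (O): bond orders sum to 1 → 1 H
  atom 18 (N): bond orders sum to 1 → 2 H
Lipinski HBD = 3.

3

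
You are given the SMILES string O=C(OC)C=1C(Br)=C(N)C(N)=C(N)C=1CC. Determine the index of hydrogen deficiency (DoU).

Degree of unsaturation = (number of rings) + (number of π bonds).
Ring closures in the SMILES: 1.
π bonds: 4 double bonds (each 1 DoU) → 4 DoU from unsaturation.
Total DoU = 1 + 4 = 5.

5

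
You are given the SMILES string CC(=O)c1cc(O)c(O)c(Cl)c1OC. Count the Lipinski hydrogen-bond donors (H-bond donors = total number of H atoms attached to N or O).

2

Donors: find every N or O and count the H atoms it carries.
  atom 3 (O): bond orders sum to 2 → 0 H
  atom 7 (O): bond orders sum to 1 → 1 H
  atom 9 (O): bond orders sum to 1 → 1 H
  atom 13 (O): bond orders sum to 2 → 0 H
Lipinski HBD = 2.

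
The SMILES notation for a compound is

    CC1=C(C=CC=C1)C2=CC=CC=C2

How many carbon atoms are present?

13

Count every carbon token in the SMILES (each C, including those in ring-closure positions and inside branches).
Carbon count: 13.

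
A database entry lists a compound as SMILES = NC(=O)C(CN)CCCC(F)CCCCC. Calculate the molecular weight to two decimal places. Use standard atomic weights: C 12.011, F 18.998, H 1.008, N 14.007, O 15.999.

First, the molecular formula is C12H25FN2O (counting implicit H from valence).
  C: 12 × 12.011 = 144.132
  F: 1 × 18.998 = 18.998
  H: 25 × 1.008 = 25.200
  N: 2 × 14.007 = 28.014
  O: 1 × 15.999 = 15.999
Sum: 12×12.011 + 1×18.998 + 25×1.008 + 2×14.007 + 1×15.999 = 232.343 → 232.34 g/mol.

232.34 g/mol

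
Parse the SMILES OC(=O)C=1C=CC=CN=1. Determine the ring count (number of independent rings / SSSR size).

In SMILES, each pair of matching ring-closure digits denotes one ring-closing bond; the number of such bonds equals the number of independent rings.
Ring-closure bonds here: 1.

1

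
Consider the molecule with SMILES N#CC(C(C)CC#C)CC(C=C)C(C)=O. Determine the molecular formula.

C13H17NO

Walk through each heavy atom and fill implicit hydrogens from standard valence (C 4, N 3, O 2, S 2, halogen 1):
  atom 1: N, bond orders sum to 3 (valence 3) → 0 H
  atom 2: C, bond orders sum to 4 (valence 4) → 0 H
  atom 3: C, bond orders sum to 3 (valence 4) → 1 H
  atom 4: C, bond orders sum to 3 (valence 4) → 1 H
  atom 5: C, bond orders sum to 1 (valence 4) → 3 H
  atom 6: C, bond orders sum to 2 (valence 4) → 2 H
  atom 7: C, bond orders sum to 4 (valence 4) → 0 H
  atom 8: C, bond orders sum to 3 (valence 4) → 1 H
  atom 9: C, bond orders sum to 2 (valence 4) → 2 H
  atom 10: C, bond orders sum to 3 (valence 4) → 1 H
  atom 11: C, bond orders sum to 3 (valence 4) → 1 H
  atom 12: C, bond orders sum to 2 (valence 4) → 2 H
  atom 13: C, bond orders sum to 4 (valence 4) → 0 H
  atom 14: C, bond orders sum to 1 (valence 4) → 3 H
  atom 15: O, bond orders sum to 2 (valence 2) → 0 H
Totals → C:13, H:17, N:1, O:1.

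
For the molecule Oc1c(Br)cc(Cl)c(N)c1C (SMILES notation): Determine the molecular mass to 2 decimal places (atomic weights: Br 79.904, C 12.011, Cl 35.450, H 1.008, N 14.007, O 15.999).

236.49 g/mol

First, the molecular formula is C7H7BrClNO (counting implicit H from valence).
  Br: 1 × 79.904 = 79.904
  C: 7 × 12.011 = 84.077
  Cl: 1 × 35.450 = 35.450
  H: 7 × 1.008 = 7.056
  N: 1 × 14.007 = 14.007
  O: 1 × 15.999 = 15.999
Sum: 1×79.904 + 7×12.011 + 1×35.450 + 7×1.008 + 1×14.007 + 1×15.999 = 236.493 → 236.49 g/mol.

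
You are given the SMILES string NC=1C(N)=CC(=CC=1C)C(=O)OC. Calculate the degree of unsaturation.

Degree of unsaturation = (number of rings) + (number of π bonds).
Ring closures in the SMILES: 1.
π bonds: 4 double bonds (each 1 DoU) → 4 DoU from unsaturation.
Total DoU = 1 + 4 = 5.

5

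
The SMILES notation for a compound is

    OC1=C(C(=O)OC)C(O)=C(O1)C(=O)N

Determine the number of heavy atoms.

14

Every atom symbol written in the SMILES (organic subset) is one heavy atom; implicit H are not written.
Heavy atoms by element → C:7, N:1, O:6.
Total: 14.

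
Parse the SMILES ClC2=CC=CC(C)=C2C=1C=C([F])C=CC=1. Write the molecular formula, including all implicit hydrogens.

Walk through each heavy atom and fill implicit hydrogens from standard valence (C 4, N 3, O 2, S 2, halogen 1):
  atom 1: Cl (halogen, monovalent) → 0 H
  atom 2: C, bond orders sum to 4 (valence 4) → 0 H
  atom 3: C, bond orders sum to 3 (valence 4) → 1 H
  atom 4: C, bond orders sum to 3 (valence 4) → 1 H
  atom 5: C, bond orders sum to 3 (valence 4) → 1 H
  atom 6: C, bond orders sum to 4 (valence 4) → 0 H
  atom 7: C, bond orders sum to 1 (valence 4) → 3 H
  atom 8: C, bond orders sum to 4 (valence 4) → 0 H
  atom 9: C, bond orders sum to 4 (valence 4) → 0 H
  atom 10: C, bond orders sum to 3 (valence 4) → 1 H
  atom 11: C, bond orders sum to 4 (valence 4) → 0 H
  atom 12: F with explicit H count 0
  atom 13: C, bond orders sum to 3 (valence 4) → 1 H
  atom 14: C, bond orders sum to 3 (valence 4) → 1 H
  atom 15: C, bond orders sum to 3 (valence 4) → 1 H
Totals → C:13, H:10, Cl:1, F:1.
In Hill order: C13H10ClF.

C13H10ClF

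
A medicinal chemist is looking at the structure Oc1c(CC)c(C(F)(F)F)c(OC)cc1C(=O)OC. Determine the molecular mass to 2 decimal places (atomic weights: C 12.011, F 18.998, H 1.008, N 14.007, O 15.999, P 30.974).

First, the molecular formula is C12H13F3O4 (counting implicit H from valence).
  C: 12 × 12.011 = 144.132
  F: 3 × 18.998 = 56.994
  H: 13 × 1.008 = 13.104
  O: 4 × 15.999 = 63.996
Sum: 12×12.011 + 3×18.998 + 13×1.008 + 4×15.999 = 278.226 → 278.23 g/mol.

278.23 g/mol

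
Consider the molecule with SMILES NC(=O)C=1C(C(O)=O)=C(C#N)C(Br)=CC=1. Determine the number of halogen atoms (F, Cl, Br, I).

Halogen atoms appear at heavy-atom position 13 (1×Br).
Other groups present: 1 amide, 1 carboxylic acid, 1 nitrile.
Halogen count: 1.

1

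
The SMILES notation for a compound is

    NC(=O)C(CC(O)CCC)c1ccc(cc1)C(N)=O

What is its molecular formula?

Walk through each heavy atom and fill implicit hydrogens from standard valence (C 4, N 3, O 2, S 2, halogen 1); for lowercase aromatic atoms, an aromatic c carries 1 H when it has two neighbours and 0 H with three, and aromatic n carries 0 H:
  atom 1: N, bond orders sum to 1 (valence 3) → 2 H
  atom 2: C, bond orders sum to 4 (valence 4) → 0 H
  atom 3: O, bond orders sum to 2 (valence 2) → 0 H
  atom 4: C, bond orders sum to 3 (valence 4) → 1 H
  atom 5: C, bond orders sum to 2 (valence 4) → 2 H
  atom 6: C, bond orders sum to 3 (valence 4) → 1 H
  atom 7: O, bond orders sum to 1 (valence 2) → 1 H
  atom 8: C, bond orders sum to 2 (valence 4) → 2 H
  atom 9: C, bond orders sum to 2 (valence 4) → 2 H
  atom 10: C, bond orders sum to 1 (valence 4) → 3 H
  atom 11: aromatic c, 3 neighbours → 0 H
  atom 12: aromatic c, 2 neighbours → 1 H
  atom 13: aromatic c, 2 neighbours → 1 H
  atom 14: aromatic c, 3 neighbours → 0 H
  atom 15: aromatic c, 2 neighbours → 1 H
  atom 16: aromatic c, 2 neighbours → 1 H
  atom 17: C, bond orders sum to 4 (valence 4) → 0 H
  atom 18: N, bond orders sum to 1 (valence 3) → 2 H
  atom 19: O, bond orders sum to 2 (valence 2) → 0 H
Totals → C:14, H:20, N:2, O:3.

C14H20N2O3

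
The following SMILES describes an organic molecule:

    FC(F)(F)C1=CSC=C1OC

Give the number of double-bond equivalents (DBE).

Degree of unsaturation = (number of rings) + (number of π bonds).
Ring closures in the SMILES: 1.
π bonds: 2 double bonds (each 1 DoU) → 2 DoU from unsaturation.
Total DoU = 1 + 2 = 3.

3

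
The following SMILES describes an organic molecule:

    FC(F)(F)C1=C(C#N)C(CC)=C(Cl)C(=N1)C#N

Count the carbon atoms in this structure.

10

Count every carbon token in the SMILES (each C, including those in ring-closure positions and inside branches).
Carbon count: 10.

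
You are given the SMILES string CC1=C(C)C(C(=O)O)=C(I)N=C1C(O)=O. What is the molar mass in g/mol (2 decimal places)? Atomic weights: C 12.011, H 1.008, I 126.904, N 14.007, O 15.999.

First, the molecular formula is C9H8INO4 (counting implicit H from valence).
  C: 9 × 12.011 = 108.099
  H: 8 × 1.008 = 8.064
  I: 1 × 126.904 = 126.904
  N: 1 × 14.007 = 14.007
  O: 4 × 15.999 = 63.996
Sum: 9×12.011 + 8×1.008 + 1×126.904 + 1×14.007 + 4×15.999 = 321.070 → 321.07 g/mol.

321.07 g/mol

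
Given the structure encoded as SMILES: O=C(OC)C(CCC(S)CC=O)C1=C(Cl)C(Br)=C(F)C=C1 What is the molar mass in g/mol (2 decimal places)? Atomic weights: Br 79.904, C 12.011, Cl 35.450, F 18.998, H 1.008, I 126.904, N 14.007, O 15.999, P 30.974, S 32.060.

397.68 g/mol

First, the molecular formula is C14H15BrClFO3S (counting implicit H from valence).
  Br: 1 × 79.904 = 79.904
  C: 14 × 12.011 = 168.154
  Cl: 1 × 35.450 = 35.450
  F: 1 × 18.998 = 18.998
  H: 15 × 1.008 = 15.120
  O: 3 × 15.999 = 47.997
  S: 1 × 32.060 = 32.060
Sum: 1×79.904 + 14×12.011 + 1×35.450 + 1×18.998 + 15×1.008 + 3×15.999 + 1×32.060 = 397.683 → 397.68 g/mol.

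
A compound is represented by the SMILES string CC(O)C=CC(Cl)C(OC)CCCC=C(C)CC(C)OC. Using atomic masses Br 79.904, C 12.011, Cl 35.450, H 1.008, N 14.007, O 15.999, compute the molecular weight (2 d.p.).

First, the molecular formula is C17H31ClO3 (counting implicit H from valence).
  C: 17 × 12.011 = 204.187
  Cl: 1 × 35.450 = 35.450
  H: 31 × 1.008 = 31.248
  O: 3 × 15.999 = 47.997
Sum: 17×12.011 + 1×35.450 + 31×1.008 + 3×15.999 = 318.882 → 318.88 g/mol.

318.88 g/mol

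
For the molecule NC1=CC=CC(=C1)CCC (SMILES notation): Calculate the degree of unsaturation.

4

Degree of unsaturation = (number of rings) + (number of π bonds).
Ring closures in the SMILES: 1.
π bonds: 3 double bonds (each 1 DoU) → 3 DoU from unsaturation.
Total DoU = 1 + 3 = 4.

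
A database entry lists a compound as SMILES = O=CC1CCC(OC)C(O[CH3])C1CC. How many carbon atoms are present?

11

Count every carbon token in the SMILES (each C, including those in ring-closure positions and inside branches).
Carbon count: 11.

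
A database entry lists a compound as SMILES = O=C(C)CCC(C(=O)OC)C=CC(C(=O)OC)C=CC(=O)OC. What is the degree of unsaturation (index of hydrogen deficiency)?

Molecular formula: C16H22O7.
DoU = (2C + 2 + N − H − X) / 2, where X is the halogen count and O/S are ignored.
    = (2·16 + 2 + 0 − 22 − 0) / 2 = 12 / 2 = 6.

6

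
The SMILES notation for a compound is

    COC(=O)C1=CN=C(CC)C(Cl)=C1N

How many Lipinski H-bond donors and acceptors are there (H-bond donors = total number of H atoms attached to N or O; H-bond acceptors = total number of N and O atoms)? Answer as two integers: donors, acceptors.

Donors: find every N or O and count the H atoms it carries.
  atom 2 (O): bond orders sum to 2 → 0 H
  atom 4 (O): bond orders sum to 2 → 0 H
  atom 7 (N): bond orders sum to 3 → 0 H
  atom 14 (N): bond orders sum to 1 → 2 H
Lipinski HBD = 2.
Acceptors: N atoms = 2, O atoms = 2 → HBA = 4.

2, 4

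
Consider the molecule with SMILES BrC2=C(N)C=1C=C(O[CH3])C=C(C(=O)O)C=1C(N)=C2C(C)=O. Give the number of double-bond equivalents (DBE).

9

Molecular formula: C14H13BrN2O4.
DoU = (2C + 2 + N − H − X) / 2, where X is the halogen count and O/S are ignored.
    = (2·14 + 2 + 2 − 13 − 1) / 2 = 18 / 2 = 9.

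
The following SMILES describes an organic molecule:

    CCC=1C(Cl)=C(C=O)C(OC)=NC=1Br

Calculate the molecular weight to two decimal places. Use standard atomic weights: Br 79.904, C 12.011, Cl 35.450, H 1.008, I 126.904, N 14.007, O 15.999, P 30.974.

First, the molecular formula is C9H9BrClNO2 (counting implicit H from valence).
  Br: 1 × 79.904 = 79.904
  C: 9 × 12.011 = 108.099
  Cl: 1 × 35.450 = 35.450
  H: 9 × 1.008 = 9.072
  N: 1 × 14.007 = 14.007
  O: 2 × 15.999 = 31.998
Sum: 1×79.904 + 9×12.011 + 1×35.450 + 9×1.008 + 1×14.007 + 2×15.999 = 278.530 → 278.53 g/mol.

278.53 g/mol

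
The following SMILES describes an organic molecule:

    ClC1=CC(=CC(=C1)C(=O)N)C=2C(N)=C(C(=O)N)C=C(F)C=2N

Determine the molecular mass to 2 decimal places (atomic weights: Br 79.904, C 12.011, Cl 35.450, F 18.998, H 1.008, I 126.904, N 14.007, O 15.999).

First, the molecular formula is C14H12ClFN4O2 (counting implicit H from valence).
  C: 14 × 12.011 = 168.154
  Cl: 1 × 35.450 = 35.450
  F: 1 × 18.998 = 18.998
  H: 12 × 1.008 = 12.096
  N: 4 × 14.007 = 56.028
  O: 2 × 15.999 = 31.998
Sum: 14×12.011 + 1×35.450 + 1×18.998 + 12×1.008 + 4×14.007 + 2×15.999 = 322.724 → 322.72 g/mol.

322.72 g/mol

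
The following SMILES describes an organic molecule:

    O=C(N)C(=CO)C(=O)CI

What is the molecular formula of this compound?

C5H6INO3

Walk through each heavy atom and fill implicit hydrogens from standard valence (C 4, N 3, O 2, S 2, halogen 1):
  atom 1: O, bond orders sum to 2 (valence 2) → 0 H
  atom 2: C, bond orders sum to 4 (valence 4) → 0 H
  atom 3: N, bond orders sum to 1 (valence 3) → 2 H
  atom 4: C, bond orders sum to 4 (valence 4) → 0 H
  atom 5: C, bond orders sum to 3 (valence 4) → 1 H
  atom 6: O, bond orders sum to 1 (valence 2) → 1 H
  atom 7: C, bond orders sum to 4 (valence 4) → 0 H
  atom 8: O, bond orders sum to 2 (valence 2) → 0 H
  atom 9: C, bond orders sum to 2 (valence 4) → 2 H
  atom 10: I (halogen, monovalent) → 0 H
Totals → C:5, H:6, I:1, N:1, O:3.
In Hill order: C5H6INO3.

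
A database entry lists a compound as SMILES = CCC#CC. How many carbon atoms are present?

Count every carbon token in the SMILES (each C, including those in ring-closure positions and inside branches).
Carbon count: 5.

5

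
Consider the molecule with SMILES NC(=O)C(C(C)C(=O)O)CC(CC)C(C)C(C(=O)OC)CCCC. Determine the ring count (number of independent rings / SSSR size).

0

In SMILES, each pair of matching ring-closure digits denotes one ring-closing bond; the number of such bonds equals the number of independent rings.
Ring-closure bonds here: 0.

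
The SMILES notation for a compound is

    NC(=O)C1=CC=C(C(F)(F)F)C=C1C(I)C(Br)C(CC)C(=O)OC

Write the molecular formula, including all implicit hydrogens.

Walk through each heavy atom and fill implicit hydrogens from standard valence (C 4, N 3, O 2, S 2, halogen 1):
  atom 1: N, bond orders sum to 1 (valence 3) → 2 H
  atom 2: C, bond orders sum to 4 (valence 4) → 0 H
  atom 3: O, bond orders sum to 2 (valence 2) → 0 H
  atom 4: C, bond orders sum to 4 (valence 4) → 0 H
  atom 5: C, bond orders sum to 3 (valence 4) → 1 H
  atom 6: C, bond orders sum to 3 (valence 4) → 1 H
  atom 7: C, bond orders sum to 4 (valence 4) → 0 H
  atom 8: C, bond orders sum to 4 (valence 4) → 0 H
  atom 9: F (halogen, monovalent) → 0 H
  atom 10: F (halogen, monovalent) → 0 H
  atom 11: F (halogen, monovalent) → 0 H
  atom 12: C, bond orders sum to 3 (valence 4) → 1 H
  atom 13: C, bond orders sum to 4 (valence 4) → 0 H
  atom 14: C, bond orders sum to 3 (valence 4) → 1 H
  atom 15: I (halogen, monovalent) → 0 H
  atom 16: C, bond orders sum to 3 (valence 4) → 1 H
  atom 17: Br (halogen, monovalent) → 0 H
  atom 18: C, bond orders sum to 3 (valence 4) → 1 H
  atom 19: C, bond orders sum to 2 (valence 4) → 2 H
  atom 20: C, bond orders sum to 1 (valence 4) → 3 H
  atom 21: C, bond orders sum to 4 (valence 4) → 0 H
  atom 22: O, bond orders sum to 2 (valence 2) → 0 H
  atom 23: O, bond orders sum to 2 (valence 2) → 0 H
  atom 24: C, bond orders sum to 1 (valence 4) → 3 H
Totals → C:15, H:16, Br:1, F:3, I:1, N:1, O:3.
In Hill order: C15H16BrF3INO3.

C15H16BrF3INO3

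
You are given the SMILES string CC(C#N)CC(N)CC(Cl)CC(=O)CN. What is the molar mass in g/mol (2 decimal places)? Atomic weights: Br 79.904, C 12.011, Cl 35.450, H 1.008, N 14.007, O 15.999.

First, the molecular formula is C10H18ClN3O (counting implicit H from valence).
  C: 10 × 12.011 = 120.110
  Cl: 1 × 35.450 = 35.450
  H: 18 × 1.008 = 18.144
  N: 3 × 14.007 = 42.021
  O: 1 × 15.999 = 15.999
Sum: 10×12.011 + 1×35.450 + 18×1.008 + 3×14.007 + 1×15.999 = 231.724 → 231.72 g/mol.

231.72 g/mol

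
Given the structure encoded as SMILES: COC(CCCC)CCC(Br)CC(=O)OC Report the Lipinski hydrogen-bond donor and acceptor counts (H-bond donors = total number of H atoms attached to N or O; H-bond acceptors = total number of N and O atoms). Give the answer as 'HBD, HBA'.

Donors: find every N or O and count the H atoms it carries.
  atom 2 (O): bond orders sum to 2 → 0 H
  atom 14 (O): bond orders sum to 2 → 0 H
  atom 15 (O): bond orders sum to 2 → 0 H
Lipinski HBD = 0.
Acceptors: N atoms = 0, O atoms = 3 → HBA = 3.

0, 3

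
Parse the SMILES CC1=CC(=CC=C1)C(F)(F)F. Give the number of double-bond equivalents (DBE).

4

Molecular formula: C8H7F3.
DoU = (2C + 2 + N − H − X) / 2, where X is the halogen count and O/S are ignored.
    = (2·8 + 2 + 0 − 7 − 3) / 2 = 8 / 2 = 4.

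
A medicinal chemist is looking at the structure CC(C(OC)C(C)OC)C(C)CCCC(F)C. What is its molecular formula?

Walk through each heavy atom and fill implicit hydrogens from standard valence (C 4, N 3, O 2, S 2, halogen 1):
  atom 1: C, bond orders sum to 1 (valence 4) → 3 H
  atom 2: C, bond orders sum to 3 (valence 4) → 1 H
  atom 3: C, bond orders sum to 3 (valence 4) → 1 H
  atom 4: O, bond orders sum to 2 (valence 2) → 0 H
  atom 5: C, bond orders sum to 1 (valence 4) → 3 H
  atom 6: C, bond orders sum to 3 (valence 4) → 1 H
  atom 7: C, bond orders sum to 1 (valence 4) → 3 H
  atom 8: O, bond orders sum to 2 (valence 2) → 0 H
  atom 9: C, bond orders sum to 1 (valence 4) → 3 H
  atom 10: C, bond orders sum to 3 (valence 4) → 1 H
  atom 11: C, bond orders sum to 1 (valence 4) → 3 H
  atom 12: C, bond orders sum to 2 (valence 4) → 2 H
  atom 13: C, bond orders sum to 2 (valence 4) → 2 H
  atom 14: C, bond orders sum to 2 (valence 4) → 2 H
  atom 15: C, bond orders sum to 3 (valence 4) → 1 H
  atom 16: F (halogen, monovalent) → 0 H
  atom 17: C, bond orders sum to 1 (valence 4) → 3 H
Totals → C:14, H:29, F:1, O:2.

C14H29FO2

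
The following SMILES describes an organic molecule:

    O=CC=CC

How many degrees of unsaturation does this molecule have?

Molecular formula: C4H6O.
DoU = (2C + 2 + N − H − X) / 2, where X is the halogen count and O/S are ignored.
    = (2·4 + 2 + 0 − 6 − 0) / 2 = 4 / 2 = 2.

2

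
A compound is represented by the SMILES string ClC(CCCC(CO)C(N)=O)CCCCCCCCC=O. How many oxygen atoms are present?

3

Scan the SMILES for O atoms (remember two-letter symbols like Cl and Br are single atoms).
Oxygen count: 3.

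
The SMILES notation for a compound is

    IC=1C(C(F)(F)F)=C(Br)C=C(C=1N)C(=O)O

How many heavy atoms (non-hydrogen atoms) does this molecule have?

16

Every atom symbol written in the SMILES (organic subset) is one heavy atom; implicit H are not written.
Heavy atoms by element → Br:1, C:8, F:3, I:1, N:1, O:2.
Total: 16.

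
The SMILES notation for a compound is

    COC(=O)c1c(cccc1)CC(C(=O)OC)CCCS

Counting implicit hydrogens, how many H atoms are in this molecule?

Walk through each heavy atom and fill implicit hydrogens from standard valence (C 4, N 3, O 2, S 2, halogen 1); for lowercase aromatic atoms, an aromatic c carries 1 H when it has two neighbours and 0 H with three, and aromatic n carries 0 H:
  atom 1: C, bond orders sum to 1 (valence 4) → 3 H
  atom 2: O, bond orders sum to 2 (valence 2) → 0 H
  atom 3: C, bond orders sum to 4 (valence 4) → 0 H
  atom 4: O, bond orders sum to 2 (valence 2) → 0 H
  atom 5: aromatic c, 3 neighbours → 0 H
  atom 6: aromatic c, 3 neighbours → 0 H
  atom 7: aromatic c, 2 neighbours → 1 H
  atom 8: aromatic c, 2 neighbours → 1 H
  atom 9: aromatic c, 2 neighbours → 1 H
  atom 10: aromatic c, 2 neighbours → 1 H
  atom 11: C, bond orders sum to 2 (valence 4) → 2 H
  atom 12: C, bond orders sum to 3 (valence 4) → 1 H
  atom 13: C, bond orders sum to 4 (valence 4) → 0 H
  atom 14: O, bond orders sum to 2 (valence 2) → 0 H
  atom 15: O, bond orders sum to 2 (valence 2) → 0 H
  atom 16: C, bond orders sum to 1 (valence 4) → 3 H
  atom 17: C, bond orders sum to 2 (valence 4) → 2 H
  atom 18: C, bond orders sum to 2 (valence 4) → 2 H
  atom 19: C, bond orders sum to 2 (valence 4) → 2 H
  atom 20: S, bond orders sum to 1 (valence 2) → 1 H
Total hydrogens: 20.

20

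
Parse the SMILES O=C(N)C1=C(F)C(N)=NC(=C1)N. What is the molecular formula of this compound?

C6H7FN4O

Walk through each heavy atom and fill implicit hydrogens from standard valence (C 4, N 3, O 2, S 2, halogen 1):
  atom 1: O, bond orders sum to 2 (valence 2) → 0 H
  atom 2: C, bond orders sum to 4 (valence 4) → 0 H
  atom 3: N, bond orders sum to 1 (valence 3) → 2 H
  atom 4: C, bond orders sum to 4 (valence 4) → 0 H
  atom 5: C, bond orders sum to 4 (valence 4) → 0 H
  atom 6: F (halogen, monovalent) → 0 H
  atom 7: C, bond orders sum to 4 (valence 4) → 0 H
  atom 8: N, bond orders sum to 1 (valence 3) → 2 H
  atom 9: N, bond orders sum to 3 (valence 3) → 0 H
  atom 10: C, bond orders sum to 4 (valence 4) → 0 H
  atom 11: C, bond orders sum to 3 (valence 4) → 1 H
  atom 12: N, bond orders sum to 1 (valence 3) → 2 H
Totals → C:6, H:7, F:1, N:4, O:1.
In Hill order: C6H7FN4O.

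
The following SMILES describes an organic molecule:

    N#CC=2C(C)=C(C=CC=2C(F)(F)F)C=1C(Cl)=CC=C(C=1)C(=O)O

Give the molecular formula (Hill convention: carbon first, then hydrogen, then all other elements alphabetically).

C16H9ClF3NO2

Walk through each heavy atom and fill implicit hydrogens from standard valence (C 4, N 3, O 2, S 2, halogen 1):
  atom 1: N, bond orders sum to 3 (valence 3) → 0 H
  atom 2: C, bond orders sum to 4 (valence 4) → 0 H
  atom 3: C, bond orders sum to 4 (valence 4) → 0 H
  atom 4: C, bond orders sum to 4 (valence 4) → 0 H
  atom 5: C, bond orders sum to 1 (valence 4) → 3 H
  atom 6: C, bond orders sum to 4 (valence 4) → 0 H
  atom 7: C, bond orders sum to 3 (valence 4) → 1 H
  atom 8: C, bond orders sum to 3 (valence 4) → 1 H
  atom 9: C, bond orders sum to 4 (valence 4) → 0 H
  atom 10: C, bond orders sum to 4 (valence 4) → 0 H
  atom 11: F (halogen, monovalent) → 0 H
  atom 12: F (halogen, monovalent) → 0 H
  atom 13: F (halogen, monovalent) → 0 H
  atom 14: C, bond orders sum to 4 (valence 4) → 0 H
  atom 15: C, bond orders sum to 4 (valence 4) → 0 H
  atom 16: Cl (halogen, monovalent) → 0 H
  atom 17: C, bond orders sum to 3 (valence 4) → 1 H
  atom 18: C, bond orders sum to 3 (valence 4) → 1 H
  atom 19: C, bond orders sum to 4 (valence 4) → 0 H
  atom 20: C, bond orders sum to 3 (valence 4) → 1 H
  atom 21: C, bond orders sum to 4 (valence 4) → 0 H
  atom 22: O, bond orders sum to 2 (valence 2) → 0 H
  atom 23: O, bond orders sum to 1 (valence 2) → 1 H
Totals → C:16, H:9, Cl:1, F:3, N:1, O:2.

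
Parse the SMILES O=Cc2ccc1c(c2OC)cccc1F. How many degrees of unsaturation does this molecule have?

Molecular formula: C12H9FO2.
DoU = (2C + 2 + N − H − X) / 2, where X is the halogen count and O/S are ignored.
    = (2·12 + 2 + 0 − 9 − 1) / 2 = 16 / 2 = 8.

8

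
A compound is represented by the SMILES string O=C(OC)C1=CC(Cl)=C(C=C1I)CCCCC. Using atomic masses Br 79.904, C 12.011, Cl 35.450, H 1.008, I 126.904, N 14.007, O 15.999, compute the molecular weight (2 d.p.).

First, the molecular formula is C13H16ClIO2 (counting implicit H from valence).
  C: 13 × 12.011 = 156.143
  Cl: 1 × 35.450 = 35.450
  H: 16 × 1.008 = 16.128
  I: 1 × 126.904 = 126.904
  O: 2 × 15.999 = 31.998
Sum: 13×12.011 + 1×35.450 + 16×1.008 + 1×126.904 + 2×15.999 = 366.623 → 366.62 g/mol.

366.62 g/mol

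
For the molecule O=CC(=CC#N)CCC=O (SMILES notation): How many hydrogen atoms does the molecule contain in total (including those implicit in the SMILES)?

Walk through each heavy atom and fill implicit hydrogens from standard valence (C 4, N 3, O 2, S 2, halogen 1):
  atom 1: O, bond orders sum to 2 (valence 2) → 0 H
  atom 2: C, bond orders sum to 3 (valence 4) → 1 H
  atom 3: C, bond orders sum to 4 (valence 4) → 0 H
  atom 4: C, bond orders sum to 3 (valence 4) → 1 H
  atom 5: C, bond orders sum to 4 (valence 4) → 0 H
  atom 6: N, bond orders sum to 3 (valence 3) → 0 H
  atom 7: C, bond orders sum to 2 (valence 4) → 2 H
  atom 8: C, bond orders sum to 2 (valence 4) → 2 H
  atom 9: C, bond orders sum to 3 (valence 4) → 1 H
  atom 10: O, bond orders sum to 2 (valence 2) → 0 H
Total hydrogens: 7.

7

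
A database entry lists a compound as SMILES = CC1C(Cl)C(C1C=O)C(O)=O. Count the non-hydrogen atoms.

Every atom symbol written in the SMILES (organic subset) is one heavy atom; implicit H are not written.
Heavy atoms by element → C:7, Cl:1, O:3.
Total: 11.

11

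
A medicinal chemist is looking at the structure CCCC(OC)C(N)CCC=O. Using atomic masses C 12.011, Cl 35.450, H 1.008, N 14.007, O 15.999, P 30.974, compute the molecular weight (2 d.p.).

First, the molecular formula is C9H19NO2 (counting implicit H from valence).
  C: 9 × 12.011 = 108.099
  H: 19 × 1.008 = 19.152
  N: 1 × 14.007 = 14.007
  O: 2 × 15.999 = 31.998
Sum: 9×12.011 + 19×1.008 + 1×14.007 + 2×15.999 = 173.256 → 173.26 g/mol.

173.26 g/mol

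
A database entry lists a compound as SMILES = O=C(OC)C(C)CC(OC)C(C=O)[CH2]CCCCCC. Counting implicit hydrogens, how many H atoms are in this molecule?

Walk through each heavy atom and fill implicit hydrogens from standard valence (C 4, N 3, O 2, S 2, halogen 1):
  atom 1: O, bond orders sum to 2 (valence 2) → 0 H
  atom 2: C, bond orders sum to 4 (valence 4) → 0 H
  atom 3: O, bond orders sum to 2 (valence 2) → 0 H
  atom 4: C, bond orders sum to 1 (valence 4) → 3 H
  atom 5: C, bond orders sum to 3 (valence 4) → 1 H
  atom 6: C, bond orders sum to 1 (valence 4) → 3 H
  atom 7: C, bond orders sum to 2 (valence 4) → 2 H
  atom 8: C, bond orders sum to 3 (valence 4) → 1 H
  atom 9: O, bond orders sum to 2 (valence 2) → 0 H
  atom 10: C, bond orders sum to 1 (valence 4) → 3 H
  atom 11: C, bond orders sum to 3 (valence 4) → 1 H
  atom 12: C, bond orders sum to 3 (valence 4) → 1 H
  atom 13: O, bond orders sum to 2 (valence 2) → 0 H
  atom 14: C with explicit H count 2
  atom 15: C, bond orders sum to 2 (valence 4) → 2 H
  atom 16: C, bond orders sum to 2 (valence 4) → 2 H
  atom 17: C, bond orders sum to 2 (valence 4) → 2 H
  atom 18: C, bond orders sum to 2 (valence 4) → 2 H
  atom 19: C, bond orders sum to 2 (valence 4) → 2 H
  atom 20: C, bond orders sum to 1 (valence 4) → 3 H
Total hydrogens: 30.

30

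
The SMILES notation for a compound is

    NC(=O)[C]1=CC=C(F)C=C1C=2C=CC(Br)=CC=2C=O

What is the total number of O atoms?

Scan the SMILES for O atoms (remember two-letter symbols like Cl and Br are single atoms).
Oxygen count: 2.

2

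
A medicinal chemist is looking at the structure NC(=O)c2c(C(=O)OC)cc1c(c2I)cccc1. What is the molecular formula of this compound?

C13H10INO3

Walk through each heavy atom and fill implicit hydrogens from standard valence (C 4, N 3, O 2, S 2, halogen 1); for lowercase aromatic atoms, an aromatic c carries 1 H when it has two neighbours and 0 H with three, and aromatic n carries 0 H:
  atom 1: N, bond orders sum to 1 (valence 3) → 2 H
  atom 2: C, bond orders sum to 4 (valence 4) → 0 H
  atom 3: O, bond orders sum to 2 (valence 2) → 0 H
  atom 4: aromatic c, 3 neighbours → 0 H
  atom 5: aromatic c, 3 neighbours → 0 H
  atom 6: C, bond orders sum to 4 (valence 4) → 0 H
  atom 7: O, bond orders sum to 2 (valence 2) → 0 H
  atom 8: O, bond orders sum to 2 (valence 2) → 0 H
  atom 9: C, bond orders sum to 1 (valence 4) → 3 H
  atom 10: aromatic c, 2 neighbours → 1 H
  atom 11: aromatic c, 3 neighbours → 0 H
  atom 12: aromatic c, 3 neighbours → 0 H
  atom 13: aromatic c, 3 neighbours → 0 H
  atom 14: I (halogen, monovalent) → 0 H
  atom 15: aromatic c, 2 neighbours → 1 H
  atom 16: aromatic c, 2 neighbours → 1 H
  atom 17: aromatic c, 2 neighbours → 1 H
  atom 18: aromatic c, 2 neighbours → 1 H
Totals → C:13, H:10, I:1, N:1, O:3.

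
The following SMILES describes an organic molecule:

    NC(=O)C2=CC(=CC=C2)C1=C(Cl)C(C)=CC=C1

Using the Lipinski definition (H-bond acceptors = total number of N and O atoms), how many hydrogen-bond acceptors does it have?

N atoms: 1; O atoms: 1.
Lipinski HBA = 1 + 1 = 2.

2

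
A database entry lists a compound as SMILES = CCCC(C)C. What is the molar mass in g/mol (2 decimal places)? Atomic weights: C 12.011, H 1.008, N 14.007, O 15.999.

86.18 g/mol

First, the molecular formula is C6H14 (counting implicit H from valence).
  C: 6 × 12.011 = 72.066
  H: 14 × 1.008 = 14.112
Sum: 6×12.011 + 14×1.008 = 86.178 → 86.18 g/mol.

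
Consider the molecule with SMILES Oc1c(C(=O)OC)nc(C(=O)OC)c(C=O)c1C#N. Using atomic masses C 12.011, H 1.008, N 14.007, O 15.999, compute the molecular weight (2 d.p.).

264.19 g/mol

First, the molecular formula is C11H8N2O6 (counting implicit H from valence).
  C: 11 × 12.011 = 132.121
  H: 8 × 1.008 = 8.064
  N: 2 × 14.007 = 28.014
  O: 6 × 15.999 = 95.994
Sum: 11×12.011 + 8×1.008 + 2×14.007 + 6×15.999 = 264.193 → 264.19 g/mol.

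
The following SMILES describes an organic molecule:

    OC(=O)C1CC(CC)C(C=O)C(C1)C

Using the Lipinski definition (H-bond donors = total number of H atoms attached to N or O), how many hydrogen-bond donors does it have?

Donors: find every N or O and count the H atoms it carries.
  atom 1 (O): bond orders sum to 1 → 1 H
  atom 3 (O): bond orders sum to 2 → 0 H
  atom 11 (O): bond orders sum to 2 → 0 H
Lipinski HBD = 1.

1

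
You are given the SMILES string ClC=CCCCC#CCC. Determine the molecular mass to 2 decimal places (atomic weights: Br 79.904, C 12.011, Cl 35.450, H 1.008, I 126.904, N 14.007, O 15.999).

156.65 g/mol

First, the molecular formula is C9H13Cl (counting implicit H from valence).
  C: 9 × 12.011 = 108.099
  Cl: 1 × 35.450 = 35.450
  H: 13 × 1.008 = 13.104
Sum: 9×12.011 + 1×35.450 + 13×1.008 = 156.653 → 156.65 g/mol.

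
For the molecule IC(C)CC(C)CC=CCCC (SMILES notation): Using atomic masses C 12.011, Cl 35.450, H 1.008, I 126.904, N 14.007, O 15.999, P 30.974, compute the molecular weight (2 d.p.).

First, the molecular formula is C11H21I (counting implicit H from valence).
  C: 11 × 12.011 = 132.121
  H: 21 × 1.008 = 21.168
  I: 1 × 126.904 = 126.904
Sum: 11×12.011 + 21×1.008 + 1×126.904 = 280.193 → 280.19 g/mol.

280.19 g/mol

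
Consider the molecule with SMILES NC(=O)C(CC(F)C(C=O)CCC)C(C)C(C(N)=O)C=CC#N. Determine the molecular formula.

C16H24FN3O3

Walk through each heavy atom and fill implicit hydrogens from standard valence (C 4, N 3, O 2, S 2, halogen 1):
  atom 1: N, bond orders sum to 1 (valence 3) → 2 H
  atom 2: C, bond orders sum to 4 (valence 4) → 0 H
  atom 3: O, bond orders sum to 2 (valence 2) → 0 H
  atom 4: C, bond orders sum to 3 (valence 4) → 1 H
  atom 5: C, bond orders sum to 2 (valence 4) → 2 H
  atom 6: C, bond orders sum to 3 (valence 4) → 1 H
  atom 7: F (halogen, monovalent) → 0 H
  atom 8: C, bond orders sum to 3 (valence 4) → 1 H
  atom 9: C, bond orders sum to 3 (valence 4) → 1 H
  atom 10: O, bond orders sum to 2 (valence 2) → 0 H
  atom 11: C, bond orders sum to 2 (valence 4) → 2 H
  atom 12: C, bond orders sum to 2 (valence 4) → 2 H
  atom 13: C, bond orders sum to 1 (valence 4) → 3 H
  atom 14: C, bond orders sum to 3 (valence 4) → 1 H
  atom 15: C, bond orders sum to 1 (valence 4) → 3 H
  atom 16: C, bond orders sum to 3 (valence 4) → 1 H
  atom 17: C, bond orders sum to 4 (valence 4) → 0 H
  atom 18: N, bond orders sum to 1 (valence 3) → 2 H
  atom 19: O, bond orders sum to 2 (valence 2) → 0 H
  atom 20: C, bond orders sum to 3 (valence 4) → 1 H
  atom 21: C, bond orders sum to 3 (valence 4) → 1 H
  atom 22: C, bond orders sum to 4 (valence 4) → 0 H
  atom 23: N, bond orders sum to 3 (valence 3) → 0 H
Totals → C:16, H:24, F:1, N:3, O:3.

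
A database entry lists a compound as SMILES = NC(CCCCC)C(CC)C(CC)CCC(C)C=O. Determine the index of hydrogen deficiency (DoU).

1

Molecular formula: C17H35NO.
DoU = (2C + 2 + N − H − X) / 2, where X is the halogen count and O/S are ignored.
    = (2·17 + 2 + 1 − 35 − 0) / 2 = 2 / 2 = 1.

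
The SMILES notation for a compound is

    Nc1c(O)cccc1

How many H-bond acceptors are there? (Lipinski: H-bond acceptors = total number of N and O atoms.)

N atoms: 1; O atoms: 1.
Lipinski HBA = 1 + 1 = 2.

2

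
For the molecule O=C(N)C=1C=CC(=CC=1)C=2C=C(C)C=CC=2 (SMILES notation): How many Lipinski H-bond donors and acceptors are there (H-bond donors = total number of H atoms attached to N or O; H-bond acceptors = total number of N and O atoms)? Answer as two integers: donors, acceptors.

2, 2

Donors: find every N or O and count the H atoms it carries.
  atom 1 (O): bond orders sum to 2 → 0 H
  atom 3 (N): bond orders sum to 1 → 2 H
Lipinski HBD = 2.
Acceptors: N atoms = 1, O atoms = 1 → HBA = 2.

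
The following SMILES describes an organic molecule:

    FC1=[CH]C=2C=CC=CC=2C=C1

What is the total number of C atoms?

Count every carbon token in the SMILES (each C, including those in ring-closure positions and inside branches).
Carbon count: 10.

10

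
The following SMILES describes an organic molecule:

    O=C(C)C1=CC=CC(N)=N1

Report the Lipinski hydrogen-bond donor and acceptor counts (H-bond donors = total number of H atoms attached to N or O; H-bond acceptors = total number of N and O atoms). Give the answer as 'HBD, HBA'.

2, 3

Donors: find every N or O and count the H atoms it carries.
  atom 1 (O): bond orders sum to 2 → 0 H
  atom 9 (N): bond orders sum to 1 → 2 H
  atom 10 (N): bond orders sum to 3 → 0 H
Lipinski HBD = 2.
Acceptors: N atoms = 2, O atoms = 1 → HBA = 3.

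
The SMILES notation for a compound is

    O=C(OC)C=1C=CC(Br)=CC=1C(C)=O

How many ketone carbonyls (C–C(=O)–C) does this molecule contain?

The ketone motif appears at heavy-atom position 12 in the SMILES.
Other groups present: 1 ester.
Ketone count: 1.

1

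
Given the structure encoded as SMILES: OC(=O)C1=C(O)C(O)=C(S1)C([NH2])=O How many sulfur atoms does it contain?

Scan the SMILES for S atoms (remember two-letter symbols like Cl and Br are single atoms).
Sulfur count: 1.

1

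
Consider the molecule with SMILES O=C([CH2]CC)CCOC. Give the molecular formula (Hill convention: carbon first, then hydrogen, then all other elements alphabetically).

Walk through each heavy atom and fill implicit hydrogens from standard valence (C 4, N 3, O 2, S 2, halogen 1):
  atom 1: O, bond orders sum to 2 (valence 2) → 0 H
  atom 2: C, bond orders sum to 4 (valence 4) → 0 H
  atom 3: C with explicit H count 2
  atom 4: C, bond orders sum to 2 (valence 4) → 2 H
  atom 5: C, bond orders sum to 1 (valence 4) → 3 H
  atom 6: C, bond orders sum to 2 (valence 4) → 2 H
  atom 7: C, bond orders sum to 2 (valence 4) → 2 H
  atom 8: O, bond orders sum to 2 (valence 2) → 0 H
  atom 9: C, bond orders sum to 1 (valence 4) → 3 H
Totals → C:7, H:14, O:2.

C7H14O2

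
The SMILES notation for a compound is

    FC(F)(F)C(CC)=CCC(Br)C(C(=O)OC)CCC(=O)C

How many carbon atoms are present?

Count every carbon token in the SMILES (each C, including those in ring-closure positions and inside branches).
Carbon count: 14.

14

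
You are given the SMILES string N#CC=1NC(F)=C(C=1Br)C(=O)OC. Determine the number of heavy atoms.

Every atom symbol written in the SMILES (organic subset) is one heavy atom; implicit H are not written.
Heavy atoms by element → Br:1, C:7, F:1, N:2, O:2.
Total: 13.

13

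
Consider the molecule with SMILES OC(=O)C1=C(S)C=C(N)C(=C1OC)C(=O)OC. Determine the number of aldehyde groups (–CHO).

0

Scan the SMILES for the aldehyde motif — none present.
Groups that are present: 1 carboxylic acid, 1 ester, 1 ether, 1 primary amine, 1 thiol.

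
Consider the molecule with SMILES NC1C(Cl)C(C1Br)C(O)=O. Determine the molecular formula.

Walk through each heavy atom and fill implicit hydrogens from standard valence (C 4, N 3, O 2, S 2, halogen 1):
  atom 1: N, bond orders sum to 1 (valence 3) → 2 H
  atom 2: C, bond orders sum to 3 (valence 4) → 1 H
  atom 3: C, bond orders sum to 3 (valence 4) → 1 H
  atom 4: Cl (halogen, monovalent) → 0 H
  atom 5: C, bond orders sum to 3 (valence 4) → 1 H
  atom 6: C, bond orders sum to 3 (valence 4) → 1 H
  atom 7: Br (halogen, monovalent) → 0 H
  atom 8: C, bond orders sum to 4 (valence 4) → 0 H
  atom 9: O, bond orders sum to 1 (valence 2) → 1 H
  atom 10: O, bond orders sum to 2 (valence 2) → 0 H
Totals → C:5, H:7, Br:1, Cl:1, N:1, O:2.

C5H7BrClNO2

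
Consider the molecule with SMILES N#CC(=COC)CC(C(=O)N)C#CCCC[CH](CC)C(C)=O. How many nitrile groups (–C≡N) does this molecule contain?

1

The nitrile motif appears at heavy-atom position 2 in the SMILES.
Other groups present: 1 alkene, 1 alkyne, 1 amide, 1 ether, 1 ketone.
Nitrile count: 1.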